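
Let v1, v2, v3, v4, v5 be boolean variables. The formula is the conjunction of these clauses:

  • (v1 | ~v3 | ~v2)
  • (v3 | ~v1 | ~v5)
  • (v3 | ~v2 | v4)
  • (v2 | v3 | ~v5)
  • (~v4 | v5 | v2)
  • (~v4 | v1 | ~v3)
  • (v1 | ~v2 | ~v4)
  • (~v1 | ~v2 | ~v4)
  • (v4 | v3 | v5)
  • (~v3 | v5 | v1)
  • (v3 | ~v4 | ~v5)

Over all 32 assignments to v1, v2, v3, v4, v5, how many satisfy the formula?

Satisfying assignments:
  v1=F v2=F v3=T v4=F v5=T
  v1=T v2=F v3=T v4=F v5=F
  v1=T v2=F v3=T v4=F v5=T
  v1=T v2=F v3=T v4=T v5=T
  v1=T v2=T v3=T v4=F v5=F
  v1=T v2=T v3=T v4=F v5=T
Count: 6.

6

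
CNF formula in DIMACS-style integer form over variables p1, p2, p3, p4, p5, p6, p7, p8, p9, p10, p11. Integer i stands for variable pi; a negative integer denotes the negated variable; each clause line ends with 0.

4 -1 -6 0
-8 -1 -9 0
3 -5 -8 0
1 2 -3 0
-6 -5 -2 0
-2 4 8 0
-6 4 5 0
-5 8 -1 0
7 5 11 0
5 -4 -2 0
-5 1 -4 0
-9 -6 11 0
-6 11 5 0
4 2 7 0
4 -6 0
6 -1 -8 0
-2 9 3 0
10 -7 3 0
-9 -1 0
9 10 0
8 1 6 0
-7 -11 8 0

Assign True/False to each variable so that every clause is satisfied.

p1 = F, p2 = T, p3 = F, p4 = F, p5 = F, p6 = F, p7 = F, p8 = T, p9 = T, p10 = F, p11 = T

Check each clause:
  1. {¬p6, ¬p1, p4} — ¬p6 is true.
  2. {¬p9, ¬p1, ¬p8} — ¬p1 is true.
  3. {¬p5, ¬p8, p3} — ¬p5 is true.
  4. {p1, ¬p3, p2} — p2 is true.
  5. {¬p6, ¬p5, ¬p2} — ¬p6 is true.
  6. {¬p2, p4, p8} — p8 is true.
  7. {p4, ¬p6, p5} — ¬p6 is true.
  8. {p8, ¬p1, ¬p5} — p8 is true.
  9. {p7, p11, p5} — p11 is true.
  10. {¬p4, p5, ¬p2} — ¬p4 is true.
  11. {¬p4, p1, ¬p5} — ¬p5 is true.
  12. {¬p9, ¬p6, p11} — ¬p6 is true.
  13. {p11, p5, ¬p6} — ¬p6 is true.
  14. {p2, p4, p7} — p2 is true.
  15. {¬p6, p4} — ¬p6 is true.
  16. {¬p8, p6, ¬p1} — ¬p1 is true.
  17. {p9, p3, ¬p2} — p9 is true.
  18. {p10, p3, ¬p7} — ¬p7 is true.
  19. {¬p9, ¬p1} — ¬p1 is true.
  20. {p9, p10} — p9 is true.
  21. {p1, p6, p8} — p8 is true.
  22. {¬p7, ¬p11, p8} — p8 is true.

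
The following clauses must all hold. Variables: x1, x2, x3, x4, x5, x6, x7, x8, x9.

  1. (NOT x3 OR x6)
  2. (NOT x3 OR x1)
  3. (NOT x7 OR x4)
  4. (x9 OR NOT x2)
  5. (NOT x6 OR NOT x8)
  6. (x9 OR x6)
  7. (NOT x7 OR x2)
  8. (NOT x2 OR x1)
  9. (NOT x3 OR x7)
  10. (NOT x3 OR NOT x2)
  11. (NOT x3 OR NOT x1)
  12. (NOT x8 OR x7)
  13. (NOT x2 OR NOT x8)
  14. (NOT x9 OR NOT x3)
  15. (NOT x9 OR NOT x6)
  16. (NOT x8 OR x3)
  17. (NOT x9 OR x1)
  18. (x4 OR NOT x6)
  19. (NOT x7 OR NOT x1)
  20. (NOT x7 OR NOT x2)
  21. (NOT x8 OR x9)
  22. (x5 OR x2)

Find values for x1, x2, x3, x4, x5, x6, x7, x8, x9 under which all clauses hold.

x1 = True, x2 = False, x3 = False, x4 = False, x5 = True, x6 = False, x7 = False, x8 = False, x9 = True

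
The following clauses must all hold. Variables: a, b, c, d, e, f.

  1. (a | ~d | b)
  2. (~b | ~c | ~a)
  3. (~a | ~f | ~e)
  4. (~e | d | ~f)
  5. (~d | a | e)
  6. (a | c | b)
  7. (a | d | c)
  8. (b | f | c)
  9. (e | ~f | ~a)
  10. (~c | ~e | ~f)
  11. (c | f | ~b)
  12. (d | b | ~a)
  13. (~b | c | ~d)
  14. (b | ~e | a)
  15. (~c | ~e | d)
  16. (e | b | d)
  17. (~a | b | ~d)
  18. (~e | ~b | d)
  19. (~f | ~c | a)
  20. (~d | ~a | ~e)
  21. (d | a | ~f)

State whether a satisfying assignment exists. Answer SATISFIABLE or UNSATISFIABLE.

SATISFIABLE

Set a = False and propagate.
Branch on b: take b = True.
Set c = True and propagate.
  then f is forced to False.
The remaining clauses are satisfied by d = False, e = False.
So a = 0, b = 1, c = 1, d = 0, e = 0, f = 0 is a satisfying assignment.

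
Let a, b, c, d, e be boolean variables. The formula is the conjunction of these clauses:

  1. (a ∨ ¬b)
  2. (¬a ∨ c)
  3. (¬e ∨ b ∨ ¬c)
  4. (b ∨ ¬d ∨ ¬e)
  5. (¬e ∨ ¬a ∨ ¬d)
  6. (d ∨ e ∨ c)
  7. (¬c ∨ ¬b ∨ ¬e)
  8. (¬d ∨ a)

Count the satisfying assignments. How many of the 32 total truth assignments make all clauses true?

The models are:
  a=0 b=0 c=0 d=0 e=1
  a=0 b=0 c=1 d=0 e=0
  a=1 b=0 c=1 d=0 e=0
  a=1 b=0 c=1 d=1 e=0
  a=1 b=1 c=1 d=0 e=0
  a=1 b=1 c=1 d=1 e=0
Count: 6.

6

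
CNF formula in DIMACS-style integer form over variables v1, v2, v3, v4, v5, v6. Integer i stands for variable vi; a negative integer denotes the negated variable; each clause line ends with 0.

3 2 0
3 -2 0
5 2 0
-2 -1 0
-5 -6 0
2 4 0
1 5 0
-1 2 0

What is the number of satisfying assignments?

The models are:
  v1=0 v2=0 v3=1 v4=1 v5=1 v6=0
  v1=0 v2=1 v3=1 v4=0 v5=1 v6=0
  v1=0 v2=1 v3=1 v4=1 v5=1 v6=0
Count: 3.

3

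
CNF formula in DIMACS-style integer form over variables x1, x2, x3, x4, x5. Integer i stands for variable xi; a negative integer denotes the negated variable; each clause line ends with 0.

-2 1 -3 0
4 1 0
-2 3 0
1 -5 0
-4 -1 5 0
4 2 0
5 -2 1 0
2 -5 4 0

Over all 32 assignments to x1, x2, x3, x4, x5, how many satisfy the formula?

Satisfying assignments:
  x1=0 x2=0 x3=0 x4=1 x5=0
  x1=0 x2=0 x3=1 x4=1 x5=0
  x1=1 x2=0 x3=0 x4=1 x5=1
  x1=1 x2=0 x3=1 x4=1 x5=1
  x1=1 x2=1 x3=1 x4=0 x5=0
  x1=1 x2=1 x3=1 x4=0 x5=1
  x1=1 x2=1 x3=1 x4=1 x5=1
That's 7 in total.

7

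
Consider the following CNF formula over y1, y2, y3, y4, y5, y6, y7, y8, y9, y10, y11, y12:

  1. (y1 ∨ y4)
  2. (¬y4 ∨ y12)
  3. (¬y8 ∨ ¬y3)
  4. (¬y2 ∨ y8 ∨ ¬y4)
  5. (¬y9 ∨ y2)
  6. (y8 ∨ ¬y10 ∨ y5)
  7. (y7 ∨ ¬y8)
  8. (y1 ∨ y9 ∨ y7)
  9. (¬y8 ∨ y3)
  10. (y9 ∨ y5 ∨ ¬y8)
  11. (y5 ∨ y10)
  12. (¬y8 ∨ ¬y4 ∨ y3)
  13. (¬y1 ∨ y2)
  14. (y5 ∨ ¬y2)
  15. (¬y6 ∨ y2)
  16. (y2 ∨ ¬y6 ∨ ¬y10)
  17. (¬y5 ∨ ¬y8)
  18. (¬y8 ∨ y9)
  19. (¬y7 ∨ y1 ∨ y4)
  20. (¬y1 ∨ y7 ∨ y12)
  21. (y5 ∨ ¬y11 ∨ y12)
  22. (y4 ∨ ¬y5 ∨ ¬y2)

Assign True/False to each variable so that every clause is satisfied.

y1 = F, y2 = F, y3 = F, y4 = T, y5 = T, y6 = F, y7 = T, y8 = F, y9 = F, y10 = F, y11 = T, y12 = T

Check each clause:
  1. (y1 ∨ y4) — y4 is true.
  2. (¬y4 ∨ y12) — y12 is true.
  3. (¬y8 ∨ ¬y3) — ¬y8 is true.
  4. (¬y4 ∨ y8 ∨ ¬y2) — ¬y2 is true.
  5. (¬y9 ∨ y2) — ¬y9 is true.
  6. (y8 ∨ ¬y10 ∨ y5) — y5 is true.
  7. (y7 ∨ ¬y8) — ¬y8 is true.
  8. (y1 ∨ y7 ∨ y9) — y7 is true.
  9. (¬y8 ∨ y3) — ¬y8 is true.
  10. (y5 ∨ y9 ∨ ¬y8) — ¬y8 is true.
  11. (y5 ∨ y10) — y5 is true.
  12. (¬y4 ∨ ¬y8 ∨ y3) — ¬y8 is true.
  13. (y2 ∨ ¬y1) — ¬y1 is true.
  14. (¬y2 ∨ y5) — y5 is true.
  15. (y2 ∨ ¬y6) — ¬y6 is true.
  16. (y2 ∨ ¬y6 ∨ ¬y10) — ¬y6 is true.
  17. (¬y8 ∨ ¬y5) — ¬y8 is true.
  18. (y9 ∨ ¬y8) — ¬y8 is true.
  19. (y1 ∨ y4 ∨ ¬y7) — y4 is true.
  20. (y7 ∨ ¬y1 ∨ y12) — y12 is true.
  21. (y5 ∨ y12 ∨ ¬y11) — y5 is true.
  22. (y4 ∨ ¬y5 ∨ ¬y2) — y4 is true.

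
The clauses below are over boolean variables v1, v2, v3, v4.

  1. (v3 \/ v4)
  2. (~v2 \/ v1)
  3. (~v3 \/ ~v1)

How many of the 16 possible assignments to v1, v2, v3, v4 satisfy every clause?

5

Satisfying assignments:
  v1=0 v2=0 v3=0 v4=1
  v1=0 v2=0 v3=1 v4=0
  v1=0 v2=0 v3=1 v4=1
  v1=1 v2=0 v3=0 v4=1
  v1=1 v2=1 v3=0 v4=1
That's 5 in total.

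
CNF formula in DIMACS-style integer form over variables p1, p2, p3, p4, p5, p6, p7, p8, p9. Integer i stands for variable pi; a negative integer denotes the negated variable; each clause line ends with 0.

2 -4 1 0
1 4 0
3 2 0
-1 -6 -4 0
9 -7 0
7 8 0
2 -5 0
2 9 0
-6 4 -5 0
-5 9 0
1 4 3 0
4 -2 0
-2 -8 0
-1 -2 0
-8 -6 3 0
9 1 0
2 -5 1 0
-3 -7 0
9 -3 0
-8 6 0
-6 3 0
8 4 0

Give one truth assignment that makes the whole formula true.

p1=F  p2=T  p3=F  p4=T  p5=T  p6=F  p7=T  p8=F  p9=T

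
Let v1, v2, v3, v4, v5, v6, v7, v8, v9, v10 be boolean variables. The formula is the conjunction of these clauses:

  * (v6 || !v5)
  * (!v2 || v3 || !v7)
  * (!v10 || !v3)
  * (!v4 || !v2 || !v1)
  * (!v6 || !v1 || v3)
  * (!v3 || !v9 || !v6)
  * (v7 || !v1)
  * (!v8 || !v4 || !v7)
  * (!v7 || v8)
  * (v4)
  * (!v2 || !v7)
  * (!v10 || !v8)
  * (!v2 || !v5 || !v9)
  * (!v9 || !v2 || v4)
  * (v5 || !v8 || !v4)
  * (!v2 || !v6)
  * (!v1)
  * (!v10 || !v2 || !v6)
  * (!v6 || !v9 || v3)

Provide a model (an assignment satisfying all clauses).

Unit propagation: (v4) forces v4 = True.
The clause (!v1) is unit: v1 must be False.
Pure literal: v7 appears only negated; assign v7 = False.
Pure literal: v9 appears only negated; assign v9 = False.
Branch on v2: take v2 = True.
  then v6 is forced to False.
  then v5 is forced to False.
  then v8 is forced to False.
For the remaining variables, v3 = False, v10 = True works.
Every clause has at least one true literal under this assignment.

v1=False, v2=True, v3=False, v4=True, v5=False, v6=False, v7=False, v8=False, v9=False, v10=True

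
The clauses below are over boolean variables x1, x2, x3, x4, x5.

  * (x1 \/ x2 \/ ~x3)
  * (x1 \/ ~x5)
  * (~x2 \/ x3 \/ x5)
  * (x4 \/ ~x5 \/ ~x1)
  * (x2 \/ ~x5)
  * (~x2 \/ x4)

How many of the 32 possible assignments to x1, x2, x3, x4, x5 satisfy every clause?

Split on x2, then x5.
  x2=1, x5=1: remaining (x1,x3,x4) ∈ {(1,0,1); (1,1,1)} — 2.
  x2=1, x5=0: remaining (x1,x3,x4) ∈ {(0,1,1); (1,1,1)} — 2.
  x2=0, x5=1: a clause becomes empty — 0.
  x2=0, x5=0: x4 free; 3 ways for (x1,x3) × 2^1 = 6.
Total: 2 + 2 + 0 + 6 = 10.

10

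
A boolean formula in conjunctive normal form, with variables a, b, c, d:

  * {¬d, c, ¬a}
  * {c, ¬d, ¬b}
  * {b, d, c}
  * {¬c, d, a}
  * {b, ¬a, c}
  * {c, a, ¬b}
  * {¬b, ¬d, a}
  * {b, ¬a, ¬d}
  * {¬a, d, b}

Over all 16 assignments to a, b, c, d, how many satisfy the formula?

5

Satisfying assignments:
  a=F b=F c=F d=T
  a=F b=F c=T d=T
  a=T b=T c=F d=F
  a=T b=T c=T d=F
  a=T b=T c=T d=T
That's 5 in total.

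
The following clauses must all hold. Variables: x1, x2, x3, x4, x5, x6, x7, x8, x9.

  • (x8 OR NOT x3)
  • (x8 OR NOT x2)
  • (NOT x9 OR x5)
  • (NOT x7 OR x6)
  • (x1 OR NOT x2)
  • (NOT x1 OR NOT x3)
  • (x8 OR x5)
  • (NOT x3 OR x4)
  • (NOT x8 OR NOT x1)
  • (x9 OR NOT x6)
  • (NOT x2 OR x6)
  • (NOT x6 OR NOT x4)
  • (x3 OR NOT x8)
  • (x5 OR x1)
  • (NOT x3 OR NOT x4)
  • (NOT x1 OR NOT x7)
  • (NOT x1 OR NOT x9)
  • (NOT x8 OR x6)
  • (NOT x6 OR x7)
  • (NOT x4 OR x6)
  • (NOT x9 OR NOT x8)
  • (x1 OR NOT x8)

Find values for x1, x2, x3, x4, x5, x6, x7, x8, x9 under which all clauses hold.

x1=False  x2=False  x3=False  x4=False  x5=True  x6=False  x7=False  x8=False  x9=False

Pure literal: x2 appears only negated; assign x2 = False.
x5 occurs only positively in the remaining clauses — set x5 = True.
Branch on x1: take x1 = False.
  then x8 is forced to False.
  then x3 is forced to False.
For the remaining variables, x4 = False, x6 = False, x7 = False, x9 = False works.
Check each clause:
  1. (x8 OR NOT x3) — NOT x3 is true.
  2. (NOT x2 OR x8) — NOT x2 is true.
  3. (NOT x9 OR x5) — x5 is true.
  4. (NOT x7 OR x6) — NOT x7 is true.
  5. (NOT x2 OR x1) — NOT x2 is true.
  6. (NOT x3 OR NOT x1) — NOT x3 is true.
  7. (x5 OR x8) — x5 is true.
  8. (NOT x3 OR x4) — NOT x3 is true.
  9. (NOT x1 OR NOT x8) — NOT x8 is true.
  10. (NOT x6 OR x9) — NOT x6 is true.
  11. (x6 OR NOT x2) — NOT x2 is true.
  12. (NOT x4 OR NOT x6) — NOT x6 is true.
  13. (NOT x8 OR x3) — NOT x8 is true.
  14. (x1 OR x5) — x5 is true.
  15. (NOT x4 OR NOT x3) — NOT x4 is true.
  16. (NOT x1 OR NOT x7) — NOT x7 is true.
  17. (NOT x9 OR NOT x1) — NOT x1 is true.
  18. (NOT x8 OR x6) — NOT x8 is true.
  19. (NOT x6 OR x7) — NOT x6 is true.
  20. (x6 OR NOT x4) — NOT x4 is true.
  21. (NOT x8 OR NOT x9) — NOT x8 is true.
  22. (NOT x8 OR x1) — NOT x8 is true.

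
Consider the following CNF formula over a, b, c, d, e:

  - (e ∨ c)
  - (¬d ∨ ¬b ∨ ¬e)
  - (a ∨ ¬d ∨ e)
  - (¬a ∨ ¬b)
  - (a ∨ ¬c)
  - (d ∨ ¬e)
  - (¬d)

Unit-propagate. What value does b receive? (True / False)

False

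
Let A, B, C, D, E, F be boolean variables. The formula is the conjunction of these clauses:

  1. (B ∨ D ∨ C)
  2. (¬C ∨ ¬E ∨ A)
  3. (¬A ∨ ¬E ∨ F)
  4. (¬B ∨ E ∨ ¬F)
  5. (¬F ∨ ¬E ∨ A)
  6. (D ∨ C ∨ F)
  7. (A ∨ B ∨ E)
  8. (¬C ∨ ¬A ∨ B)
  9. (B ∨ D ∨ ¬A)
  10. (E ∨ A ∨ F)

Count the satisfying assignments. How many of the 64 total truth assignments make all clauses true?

12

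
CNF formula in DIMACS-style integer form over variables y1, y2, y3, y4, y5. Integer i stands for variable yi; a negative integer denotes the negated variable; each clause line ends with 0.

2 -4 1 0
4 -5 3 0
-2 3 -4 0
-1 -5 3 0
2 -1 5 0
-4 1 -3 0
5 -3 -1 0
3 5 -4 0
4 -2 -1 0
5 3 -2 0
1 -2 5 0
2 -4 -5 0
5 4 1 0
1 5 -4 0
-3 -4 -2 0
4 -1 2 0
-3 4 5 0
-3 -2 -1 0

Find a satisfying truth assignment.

y1 = F, y2 = F, y3 = T, y4 = F, y5 = T

Set y1 = False and propagate.
Branch on y2: take y2 = False.
  then y4 is forced to False.
  then y5 is forced to True.
  then y3 is forced to True.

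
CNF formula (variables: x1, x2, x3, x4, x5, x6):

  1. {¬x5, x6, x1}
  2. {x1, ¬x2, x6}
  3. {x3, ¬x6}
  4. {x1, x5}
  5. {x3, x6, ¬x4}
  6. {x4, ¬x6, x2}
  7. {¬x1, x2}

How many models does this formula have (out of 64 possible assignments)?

Case analysis on x6 and x1:
  x6=1, x1=1: remaining (x2,x3,x4,x5) ∈ {(1,1,0,0); (1,1,0,1); (1,1,1,0); (1,1,1,1)} — 4.
  x6=1, x1=0: remaining (x2,x3,x4,x5) ∈ {(0,1,1,1); (1,1,0,1); (1,1,1,1)} — 3.
  x6=0, x1=1: x5 free; 3 ways for (x2,x3,x4) × 2^1 = 6.
  x6=0, x1=0: a clause becomes empty — 0.
Total: 4 + 3 + 6 + 0 = 13.

13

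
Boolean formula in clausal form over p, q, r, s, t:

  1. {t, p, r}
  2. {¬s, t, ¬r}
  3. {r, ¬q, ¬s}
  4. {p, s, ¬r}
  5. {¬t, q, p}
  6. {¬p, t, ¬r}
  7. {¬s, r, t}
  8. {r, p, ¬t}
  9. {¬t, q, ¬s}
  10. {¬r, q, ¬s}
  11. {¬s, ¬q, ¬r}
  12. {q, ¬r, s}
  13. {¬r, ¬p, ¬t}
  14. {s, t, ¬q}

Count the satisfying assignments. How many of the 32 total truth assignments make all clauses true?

Satisfying assignments:
  p=1 q=0 r=0 s=0 t=0
  p=1 q=0 r=0 s=0 t=1
  p=1 q=1 r=0 s=0 t=1
Count: 3.

3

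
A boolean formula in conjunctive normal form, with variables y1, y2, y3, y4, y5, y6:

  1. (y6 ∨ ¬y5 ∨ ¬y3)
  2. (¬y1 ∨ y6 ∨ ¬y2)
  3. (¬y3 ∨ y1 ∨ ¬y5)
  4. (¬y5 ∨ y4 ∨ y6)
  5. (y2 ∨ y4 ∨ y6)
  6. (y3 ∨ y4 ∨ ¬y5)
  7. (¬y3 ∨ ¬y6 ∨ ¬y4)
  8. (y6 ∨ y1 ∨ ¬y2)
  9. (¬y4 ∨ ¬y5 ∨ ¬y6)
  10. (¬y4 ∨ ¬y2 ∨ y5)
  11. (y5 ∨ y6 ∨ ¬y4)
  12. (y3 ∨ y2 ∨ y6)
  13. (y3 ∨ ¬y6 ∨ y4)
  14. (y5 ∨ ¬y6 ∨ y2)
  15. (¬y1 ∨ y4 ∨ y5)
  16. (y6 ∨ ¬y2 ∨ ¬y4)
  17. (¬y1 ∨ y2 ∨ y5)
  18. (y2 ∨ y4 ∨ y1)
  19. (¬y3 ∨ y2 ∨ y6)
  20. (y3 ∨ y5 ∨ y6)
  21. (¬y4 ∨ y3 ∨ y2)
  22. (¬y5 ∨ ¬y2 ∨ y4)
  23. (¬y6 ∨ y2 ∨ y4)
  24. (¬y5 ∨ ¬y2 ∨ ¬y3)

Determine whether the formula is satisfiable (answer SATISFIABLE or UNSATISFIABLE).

SATISFIABLE

Try y1 = False.
Branch on y2: take y2 = True.
  then y6 is forced to True.
Set y3 = True and propagate.
  then y5 is forced to False.
  then y4 is forced to False.
Every clause has at least one true literal under this assignment.
So y1=False, y2=True, y3=True, y4=False, y5=False, y6=True is a satisfying assignment.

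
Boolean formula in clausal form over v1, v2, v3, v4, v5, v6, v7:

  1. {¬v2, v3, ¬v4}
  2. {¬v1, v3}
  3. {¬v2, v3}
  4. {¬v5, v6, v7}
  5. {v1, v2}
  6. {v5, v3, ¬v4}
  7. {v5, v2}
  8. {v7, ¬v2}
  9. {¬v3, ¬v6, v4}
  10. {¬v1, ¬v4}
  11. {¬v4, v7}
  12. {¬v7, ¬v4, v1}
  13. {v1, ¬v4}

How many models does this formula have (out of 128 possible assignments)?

5

Satisfying assignments:
  v1=F v2=T v3=T v4=F v5=F v6=F v7=T
  v1=F v2=T v3=T v4=F v5=T v6=F v7=T
  v1=T v2=F v3=T v4=F v5=T v6=F v7=T
  v1=T v2=T v3=T v4=F v5=F v6=F v7=T
  v1=T v2=T v3=T v4=F v5=T v6=F v7=T
Count: 5.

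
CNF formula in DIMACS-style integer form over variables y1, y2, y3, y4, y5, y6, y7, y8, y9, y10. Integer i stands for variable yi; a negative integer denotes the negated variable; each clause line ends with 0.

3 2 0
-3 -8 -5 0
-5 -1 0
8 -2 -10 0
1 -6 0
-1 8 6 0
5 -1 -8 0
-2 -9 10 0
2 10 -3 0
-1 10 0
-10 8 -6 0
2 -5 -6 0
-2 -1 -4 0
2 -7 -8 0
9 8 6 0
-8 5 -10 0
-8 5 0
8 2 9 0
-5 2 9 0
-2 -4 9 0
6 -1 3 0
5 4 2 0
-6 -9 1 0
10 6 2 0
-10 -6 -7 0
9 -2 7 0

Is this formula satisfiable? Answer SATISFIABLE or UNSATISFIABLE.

SATISFIABLE

Branch on y1: take y1 = False.
  then y6 is forced to False.
Try y2 = False.
  then y3 is forced to True.
  then y10 is forced to True.
For the remaining variables, y4 = False, y5 = True, y7 = True, y8 = False, y9 = True works.
Every clause has at least one true literal under this assignment.
So y1=0  y2=0  y3=1  y4=0  y5=1  y6=0  y7=1  y8=0  y9=1  y10=1 is a satisfying assignment.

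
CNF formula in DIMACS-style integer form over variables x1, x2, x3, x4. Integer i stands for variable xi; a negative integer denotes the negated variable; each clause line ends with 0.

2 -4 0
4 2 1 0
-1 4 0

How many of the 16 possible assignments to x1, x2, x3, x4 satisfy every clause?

Satisfying assignments:
  x1=0 x2=1 x3=0 x4=0
  x1=0 x2=1 x3=0 x4=1
  x1=0 x2=1 x3=1 x4=0
  x1=0 x2=1 x3=1 x4=1
  x1=1 x2=1 x3=0 x4=1
  x1=1 x2=1 x3=1 x4=1
That's 6 in total.

6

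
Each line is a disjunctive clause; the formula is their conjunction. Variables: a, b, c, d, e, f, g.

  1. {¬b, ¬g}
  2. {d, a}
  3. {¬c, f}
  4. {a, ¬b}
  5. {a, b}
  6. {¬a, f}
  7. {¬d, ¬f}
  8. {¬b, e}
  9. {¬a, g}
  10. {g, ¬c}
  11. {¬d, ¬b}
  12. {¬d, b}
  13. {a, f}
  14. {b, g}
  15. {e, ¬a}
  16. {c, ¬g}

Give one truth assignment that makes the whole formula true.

e occurs only positively in the remaining clauses — set e = True.
Branch on a: take a = True.
  then f is forced to True.
  then d is forced to False.
  then g is forced to True.
  then b is forced to False.
  then c is forced to True.

a=True  b=False  c=True  d=False  e=True  f=True  g=True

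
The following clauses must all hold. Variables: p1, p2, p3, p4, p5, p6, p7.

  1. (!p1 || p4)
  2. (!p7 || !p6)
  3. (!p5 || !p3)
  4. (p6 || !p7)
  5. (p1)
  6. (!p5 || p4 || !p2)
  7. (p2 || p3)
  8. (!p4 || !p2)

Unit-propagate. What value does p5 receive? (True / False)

False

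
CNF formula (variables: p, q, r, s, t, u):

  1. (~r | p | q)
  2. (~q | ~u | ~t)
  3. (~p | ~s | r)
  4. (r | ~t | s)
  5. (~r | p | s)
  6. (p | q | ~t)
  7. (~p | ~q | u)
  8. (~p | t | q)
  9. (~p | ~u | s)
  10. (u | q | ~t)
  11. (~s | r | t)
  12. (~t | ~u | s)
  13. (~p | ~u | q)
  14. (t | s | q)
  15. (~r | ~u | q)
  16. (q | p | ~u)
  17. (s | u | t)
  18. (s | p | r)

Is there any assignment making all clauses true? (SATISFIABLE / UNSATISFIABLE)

SATISFIABLE

Set p = True and propagate.
The remaining clauses are satisfied by q = True, r = True, s = True, t = False, u = True.
Every clause has at least one true literal under this assignment.
So p=True, q=True, r=True, s=True, t=False, u=True is a satisfying assignment.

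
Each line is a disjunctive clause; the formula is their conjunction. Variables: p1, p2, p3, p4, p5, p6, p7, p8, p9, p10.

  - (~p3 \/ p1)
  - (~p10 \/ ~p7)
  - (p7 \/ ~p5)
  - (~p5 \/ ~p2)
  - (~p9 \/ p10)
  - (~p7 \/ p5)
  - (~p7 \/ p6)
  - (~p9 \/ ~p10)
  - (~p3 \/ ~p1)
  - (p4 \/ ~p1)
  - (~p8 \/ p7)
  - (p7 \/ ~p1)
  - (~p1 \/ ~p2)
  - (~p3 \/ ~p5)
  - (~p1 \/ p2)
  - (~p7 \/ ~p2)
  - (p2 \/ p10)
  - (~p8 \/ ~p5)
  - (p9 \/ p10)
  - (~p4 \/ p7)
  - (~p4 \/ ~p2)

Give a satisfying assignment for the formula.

p1=False, p2=False, p3=False, p4=False, p5=False, p6=False, p7=False, p8=False, p9=False, p10=True

Pure literal: p3 appears only negated; assign p3 = False.
p8 occurs only negated in the remaining clauses — set p8 = False.
Set p1 = False and propagate.
Try p2 = False.
  then p10 is forced to True.
  then p7 is forced to False.
  then p5 is forced to False.
  then p9 is forced to False.
  then p4 is forced to False.
p6 is now unconstrained; take p6 = False.
Every clause has at least one true literal under this assignment.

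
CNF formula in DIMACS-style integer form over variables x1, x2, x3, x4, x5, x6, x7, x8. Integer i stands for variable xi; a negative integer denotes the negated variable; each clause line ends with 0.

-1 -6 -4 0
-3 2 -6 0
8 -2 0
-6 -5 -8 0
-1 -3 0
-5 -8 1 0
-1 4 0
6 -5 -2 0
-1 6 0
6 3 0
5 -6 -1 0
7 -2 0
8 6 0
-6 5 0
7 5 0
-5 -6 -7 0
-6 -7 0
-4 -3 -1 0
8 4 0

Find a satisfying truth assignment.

Set x1 = False and propagate.
The remaining clauses are satisfied by x2 = True, x3 = True, x4 = False, x5 = False, x6 = False, x7 = True, x8 = True.
Every clause has at least one true literal under this assignment.
Check each clause:
  1. (¬x1 ∨ ¬x4 ∨ ¬x6) — ¬x6 is true.
  2. (¬x6 ∨ x2 ∨ ¬x3) — x2 is true.
  3. (x8 ∨ ¬x2) — x8 is true.
  4. (¬x6 ∨ ¬x5 ∨ ¬x8) — ¬x6 is true.
  5. (¬x3 ∨ ¬x1) — ¬x1 is true.
  6. (¬x5 ∨ x1 ∨ ¬x8) — ¬x5 is true.
  7. (x4 ∨ ¬x1) — ¬x1 is true.
  8. (¬x5 ∨ x6 ∨ ¬x2) — ¬x5 is true.
  9. (¬x1 ∨ x6) — ¬x1 is true.
  10. (x3 ∨ x6) — x3 is true.
  11. (x5 ∨ ¬x6 ∨ ¬x1) — ¬x6 is true.
  12. (x7 ∨ ¬x2) — x7 is true.
  13. (x6 ∨ x8) — x8 is true.
  14. (x5 ∨ ¬x6) — ¬x6 is true.
  15. (x7 ∨ x5) — x7 is true.
  16. (¬x6 ∨ ¬x5 ∨ ¬x7) — ¬x6 is true.
  17. (¬x7 ∨ ¬x6) — ¬x6 is true.
  18. (¬x1 ∨ ¬x3 ∨ ¬x4) — ¬x4 is true.
  19. (x8 ∨ x4) — x8 is true.

x1 = False, x2 = True, x3 = True, x4 = False, x5 = False, x6 = False, x7 = True, x8 = True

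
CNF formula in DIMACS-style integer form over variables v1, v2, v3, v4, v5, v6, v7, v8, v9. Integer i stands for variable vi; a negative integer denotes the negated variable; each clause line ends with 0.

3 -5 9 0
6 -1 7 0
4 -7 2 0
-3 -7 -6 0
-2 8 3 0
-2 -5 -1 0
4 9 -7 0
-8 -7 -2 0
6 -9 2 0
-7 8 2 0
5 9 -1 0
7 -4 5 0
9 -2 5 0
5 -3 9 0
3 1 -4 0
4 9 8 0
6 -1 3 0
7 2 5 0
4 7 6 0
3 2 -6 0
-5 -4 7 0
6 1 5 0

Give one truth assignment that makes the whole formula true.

Set v1 = True and propagate.
Try v2 = False.
Set v3 = True and propagate.
The remaining clauses are satisfied by v4 = False, v5 = True, v6 = True, v7 = False, v8 = True, v9 = False.
Check each clause:
  1. {¬v5, v3, v9} — v3 is true.
  2. {v6, v7, ¬v1} — v6 is true.
  3. {v4, ¬v7, v2} — ¬v7 is true.
  4. {¬v6, ¬v7, ¬v3} — ¬v7 is true.
  5. {¬v2, v3, v8} — v8 is true.
  6. {¬v1, ¬v5, ¬v2} — ¬v2 is true.
  7. {v4, ¬v7, v9} — ¬v7 is true.
  8. {¬v2, ¬v7, ¬v8} — ¬v7 is true.
  9. {¬v9, v6, v2} — v6 is true.
  10. {¬v7, v8, v2} — v8 is true.
  11. {¬v1, v9, v5} — v5 is true.
  12. {v5, ¬v4, v7} — ¬v4 is true.
  13. {v5, ¬v2, v9} — v5 is true.
  14. {v5, v9, ¬v3} — v5 is true.
  15. {v3, v1, ¬v4} — v1 is true.
  16. {v8, v4, v9} — v8 is true.
  17. {v6, ¬v1, v3} — v3 is true.
  18. {v5, v2, v7} — v5 is true.
  19. {v6, v7, v4} — v6 is true.
  20. {¬v6, v2, v3} — v3 is true.
  21. {¬v4, v7, ¬v5} — ¬v4 is true.
  22. {v5, v6, v1} — v1 is true.

v1=True, v2=False, v3=True, v4=False, v5=True, v6=True, v7=False, v8=True, v9=False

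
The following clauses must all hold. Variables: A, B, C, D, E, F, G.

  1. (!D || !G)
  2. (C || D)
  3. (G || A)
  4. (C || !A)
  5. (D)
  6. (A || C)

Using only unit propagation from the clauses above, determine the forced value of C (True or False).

True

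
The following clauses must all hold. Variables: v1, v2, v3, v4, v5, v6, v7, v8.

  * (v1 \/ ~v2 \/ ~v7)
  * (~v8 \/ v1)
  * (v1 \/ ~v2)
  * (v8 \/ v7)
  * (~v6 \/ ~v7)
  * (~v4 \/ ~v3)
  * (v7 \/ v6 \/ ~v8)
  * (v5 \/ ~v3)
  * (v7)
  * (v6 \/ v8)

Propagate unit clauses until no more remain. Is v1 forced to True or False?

True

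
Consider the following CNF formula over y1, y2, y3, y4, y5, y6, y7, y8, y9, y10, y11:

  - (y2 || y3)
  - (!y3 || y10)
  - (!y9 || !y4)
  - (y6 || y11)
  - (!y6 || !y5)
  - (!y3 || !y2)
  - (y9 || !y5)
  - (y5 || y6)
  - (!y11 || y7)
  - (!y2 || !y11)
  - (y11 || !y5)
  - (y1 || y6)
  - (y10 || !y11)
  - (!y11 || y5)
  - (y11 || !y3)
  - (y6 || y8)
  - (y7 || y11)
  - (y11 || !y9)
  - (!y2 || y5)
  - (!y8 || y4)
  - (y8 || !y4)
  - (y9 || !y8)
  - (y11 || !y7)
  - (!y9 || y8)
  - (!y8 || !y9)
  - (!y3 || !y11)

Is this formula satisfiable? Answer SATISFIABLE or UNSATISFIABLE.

UNSATISFIABLE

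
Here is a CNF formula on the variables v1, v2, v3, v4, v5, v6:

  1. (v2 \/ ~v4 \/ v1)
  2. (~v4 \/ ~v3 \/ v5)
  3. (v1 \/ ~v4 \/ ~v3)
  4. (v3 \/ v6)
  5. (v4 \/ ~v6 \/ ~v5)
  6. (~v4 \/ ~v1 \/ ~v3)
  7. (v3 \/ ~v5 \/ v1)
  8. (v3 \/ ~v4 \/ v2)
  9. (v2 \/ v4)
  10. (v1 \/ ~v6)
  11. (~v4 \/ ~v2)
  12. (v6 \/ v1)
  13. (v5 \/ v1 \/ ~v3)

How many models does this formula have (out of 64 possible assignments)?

Satisfying assignments:
  v1=1 v2=1 v3=0 v4=0 v5=0 v6=1
  v1=1 v2=1 v3=1 v4=0 v5=0 v6=0
  v1=1 v2=1 v3=1 v4=0 v5=0 v6=1
  v1=1 v2=1 v3=1 v4=0 v5=1 v6=0
Count: 4.

4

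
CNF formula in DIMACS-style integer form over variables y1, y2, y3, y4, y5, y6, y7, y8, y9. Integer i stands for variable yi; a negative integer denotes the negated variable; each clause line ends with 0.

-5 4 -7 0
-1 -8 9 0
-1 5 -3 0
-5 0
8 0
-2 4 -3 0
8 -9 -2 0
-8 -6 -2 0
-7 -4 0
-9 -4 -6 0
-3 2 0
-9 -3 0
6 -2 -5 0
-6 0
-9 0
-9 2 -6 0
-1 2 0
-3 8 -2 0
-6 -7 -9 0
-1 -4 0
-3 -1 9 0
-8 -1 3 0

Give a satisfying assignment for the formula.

Unit propagation: (¬y5) forces y5 = False.
(y8) is a unit clause, so y8 = True.
Unit propagation: (¬y6) forces y6 = False.
(¬y9) is a unit clause, so y9 = False.
Unit propagation: (¬y1) forces y1 = False.
Pure literal: y3 appears only negated; assign y3 = False.
Branch on y4: take y4 = False.
y2, y7 are now unconstrained; take y2 = True, y7 = True.
Every clause has at least one true literal under this assignment.

y1=F, y2=T, y3=F, y4=F, y5=F, y6=F, y7=T, y8=T, y9=F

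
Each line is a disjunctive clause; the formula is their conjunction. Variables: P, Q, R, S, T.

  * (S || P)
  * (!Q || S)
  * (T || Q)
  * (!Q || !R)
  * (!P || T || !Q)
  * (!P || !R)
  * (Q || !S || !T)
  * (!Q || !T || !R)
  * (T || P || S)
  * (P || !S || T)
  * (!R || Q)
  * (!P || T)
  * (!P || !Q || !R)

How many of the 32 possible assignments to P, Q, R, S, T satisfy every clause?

3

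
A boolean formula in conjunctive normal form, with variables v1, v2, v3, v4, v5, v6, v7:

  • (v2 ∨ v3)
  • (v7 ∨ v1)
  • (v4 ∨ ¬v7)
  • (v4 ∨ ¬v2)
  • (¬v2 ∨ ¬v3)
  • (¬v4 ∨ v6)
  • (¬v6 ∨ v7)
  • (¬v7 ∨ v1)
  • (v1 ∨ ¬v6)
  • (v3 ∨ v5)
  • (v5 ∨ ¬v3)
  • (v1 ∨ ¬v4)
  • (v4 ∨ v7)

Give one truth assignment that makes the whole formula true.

v1=True  v2=True  v3=False  v4=True  v5=True  v6=True  v7=True

v1 occurs only positively in the remaining clauses — set v1 = True.
Pure literal: v5 appears only positively; assign v5 = True.
Try v2 = True.
  then v4 is forced to True.
  then v3 is forced to False.
  then v6 is forced to True.
  then v7 is forced to True.
Check each clause:
  1. (v3 ∨ v2) — v2 is true.
  2. (v1 ∨ v7) — v1 is true.
  3. (¬v7 ∨ v4) — v4 is true.
  4. (¬v2 ∨ v4) — v4 is true.
  5. (¬v2 ∨ ¬v3) — ¬v3 is true.
  6. (v6 ∨ ¬v4) — v6 is true.
  7. (¬v6 ∨ v7) — v7 is true.
  8. (¬v7 ∨ v1) — v1 is true.
  9. (¬v6 ∨ v1) — v1 is true.
  10. (v5 ∨ v3) — v5 is true.
  11. (v5 ∨ ¬v3) — ¬v3 is true.
  12. (¬v4 ∨ v1) — v1 is true.
  13. (v4 ∨ v7) — v4 is true.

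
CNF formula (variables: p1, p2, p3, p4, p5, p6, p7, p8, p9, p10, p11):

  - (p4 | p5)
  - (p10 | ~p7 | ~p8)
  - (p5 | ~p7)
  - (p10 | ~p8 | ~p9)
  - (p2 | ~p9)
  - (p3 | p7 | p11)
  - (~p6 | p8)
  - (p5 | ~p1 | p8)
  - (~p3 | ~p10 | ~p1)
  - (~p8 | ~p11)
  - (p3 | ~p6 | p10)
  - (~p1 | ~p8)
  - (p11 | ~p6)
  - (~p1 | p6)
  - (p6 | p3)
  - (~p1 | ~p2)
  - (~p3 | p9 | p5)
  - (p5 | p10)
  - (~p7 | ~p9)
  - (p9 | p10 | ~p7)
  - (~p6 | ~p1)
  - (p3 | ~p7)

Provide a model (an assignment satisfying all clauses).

p1=0, p2=1, p3=1, p4=0, p5=1, p6=0, p7=0, p8=0, p9=1, p10=1, p11=1

Pure literal: p1 appears only negated; assign p1 = False.
Pure literal: p5 appears only positively; assign p5 = True.
Branch on p2: take p2 = True.
Branch on p3: take p3 = True.
Branch on p6: take p6 = False.
For the remaining variables, p4 = False, p7 = False, p8 = False, p9 = True, p10 = True, p11 = True works.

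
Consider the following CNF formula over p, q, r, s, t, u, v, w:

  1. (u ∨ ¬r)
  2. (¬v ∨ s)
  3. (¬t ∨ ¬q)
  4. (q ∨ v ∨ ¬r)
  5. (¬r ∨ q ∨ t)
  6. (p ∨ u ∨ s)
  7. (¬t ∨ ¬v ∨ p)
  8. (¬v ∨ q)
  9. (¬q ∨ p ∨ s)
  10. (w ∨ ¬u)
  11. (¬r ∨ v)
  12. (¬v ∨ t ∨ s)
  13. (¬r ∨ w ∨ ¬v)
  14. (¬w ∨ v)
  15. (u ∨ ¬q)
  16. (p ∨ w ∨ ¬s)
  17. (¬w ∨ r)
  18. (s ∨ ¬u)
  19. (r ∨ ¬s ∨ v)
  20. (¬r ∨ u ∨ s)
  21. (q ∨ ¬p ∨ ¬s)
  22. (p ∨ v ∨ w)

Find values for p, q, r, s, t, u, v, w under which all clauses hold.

p=0, q=1, r=1, s=1, t=0, u=1, v=1, w=1

Branch on p: take p = False.
Set q = True and propagate.
  then t is forced to False.
  then s is forced to True.
  then u is forced to True.
  then w is forced to True.
  then v is forced to True.
  then r is forced to True.
Every clause has at least one true literal under this assignment.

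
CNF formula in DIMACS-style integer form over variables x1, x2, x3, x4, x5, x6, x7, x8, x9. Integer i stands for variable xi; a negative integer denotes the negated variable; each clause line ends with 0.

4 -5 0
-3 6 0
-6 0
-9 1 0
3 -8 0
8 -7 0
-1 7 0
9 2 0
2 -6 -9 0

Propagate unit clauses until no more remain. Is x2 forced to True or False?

True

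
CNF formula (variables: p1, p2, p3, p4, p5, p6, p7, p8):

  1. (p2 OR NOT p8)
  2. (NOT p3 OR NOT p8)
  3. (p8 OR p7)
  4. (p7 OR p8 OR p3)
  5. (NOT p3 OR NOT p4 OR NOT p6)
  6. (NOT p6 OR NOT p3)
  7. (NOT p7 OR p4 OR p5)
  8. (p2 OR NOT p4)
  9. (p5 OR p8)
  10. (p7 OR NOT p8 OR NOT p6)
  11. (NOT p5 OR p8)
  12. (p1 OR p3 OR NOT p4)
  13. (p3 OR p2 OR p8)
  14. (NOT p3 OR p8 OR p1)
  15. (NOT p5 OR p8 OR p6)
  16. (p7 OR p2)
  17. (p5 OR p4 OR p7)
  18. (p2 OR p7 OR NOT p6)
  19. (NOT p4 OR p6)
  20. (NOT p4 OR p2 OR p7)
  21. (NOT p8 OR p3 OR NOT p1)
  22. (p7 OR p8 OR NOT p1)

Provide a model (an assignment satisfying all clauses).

p1 = 0  p2 = 1  p3 = 0  p4 = 0  p5 = 1  p6 = 0  p7 = 1  p8 = 1

p2 occurs only positively in the remaining clauses — set p2 = True.
Try p1 = False.
For the remaining variables, p3 = False, p4 = False, p5 = True, p6 = False, p7 = True, p8 = True works.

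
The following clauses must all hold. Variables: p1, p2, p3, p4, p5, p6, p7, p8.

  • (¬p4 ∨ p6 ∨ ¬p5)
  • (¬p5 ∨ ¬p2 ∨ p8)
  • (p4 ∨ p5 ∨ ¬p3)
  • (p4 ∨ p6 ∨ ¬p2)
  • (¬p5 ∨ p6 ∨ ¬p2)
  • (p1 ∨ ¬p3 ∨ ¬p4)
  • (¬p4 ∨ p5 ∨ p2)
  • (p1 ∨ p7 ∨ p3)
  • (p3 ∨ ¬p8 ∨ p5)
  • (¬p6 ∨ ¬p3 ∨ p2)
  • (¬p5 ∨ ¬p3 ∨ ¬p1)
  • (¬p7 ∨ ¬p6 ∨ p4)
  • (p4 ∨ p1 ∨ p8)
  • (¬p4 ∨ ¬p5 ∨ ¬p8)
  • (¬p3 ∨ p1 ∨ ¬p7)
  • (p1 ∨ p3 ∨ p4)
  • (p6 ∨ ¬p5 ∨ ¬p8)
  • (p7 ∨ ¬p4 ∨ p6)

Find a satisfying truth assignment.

p1=True, p2=True, p3=False, p4=False, p5=True, p6=True, p7=False, p8=True

Check each clause:
  1. (¬p4 ∨ ¬p5 ∨ p6) — ¬p4 is true.
  2. (¬p2 ∨ ¬p5 ∨ p8) — p8 is true.
  3. (¬p3 ∨ p4 ∨ p5) — ¬p3 is true.
  4. (p4 ∨ ¬p2 ∨ p6) — p6 is true.
  5. (p6 ∨ ¬p5 ∨ ¬p2) — p6 is true.
  6. (¬p3 ∨ p1 ∨ ¬p4) — p1 is true.
  7. (p5 ∨ ¬p4 ∨ p2) — p2 is true.
  8. (p3 ∨ p1 ∨ p7) — p1 is true.
  9. (p3 ∨ ¬p8 ∨ p5) — p5 is true.
  10. (¬p6 ∨ p2 ∨ ¬p3) — p2 is true.
  11. (¬p1 ∨ ¬p5 ∨ ¬p3) — ¬p3 is true.
  12. (p4 ∨ ¬p7 ∨ ¬p6) — ¬p7 is true.
  13. (p4 ∨ p1 ∨ p8) — p8 is true.
  14. (¬p5 ∨ ¬p8 ∨ ¬p4) — ¬p4 is true.
  15. (¬p7 ∨ ¬p3 ∨ p1) — p1 is true.
  16. (p3 ∨ p1 ∨ p4) — p1 is true.
  17. (¬p8 ∨ ¬p5 ∨ p6) — p6 is true.
  18. (¬p4 ∨ p6 ∨ p7) — ¬p4 is true.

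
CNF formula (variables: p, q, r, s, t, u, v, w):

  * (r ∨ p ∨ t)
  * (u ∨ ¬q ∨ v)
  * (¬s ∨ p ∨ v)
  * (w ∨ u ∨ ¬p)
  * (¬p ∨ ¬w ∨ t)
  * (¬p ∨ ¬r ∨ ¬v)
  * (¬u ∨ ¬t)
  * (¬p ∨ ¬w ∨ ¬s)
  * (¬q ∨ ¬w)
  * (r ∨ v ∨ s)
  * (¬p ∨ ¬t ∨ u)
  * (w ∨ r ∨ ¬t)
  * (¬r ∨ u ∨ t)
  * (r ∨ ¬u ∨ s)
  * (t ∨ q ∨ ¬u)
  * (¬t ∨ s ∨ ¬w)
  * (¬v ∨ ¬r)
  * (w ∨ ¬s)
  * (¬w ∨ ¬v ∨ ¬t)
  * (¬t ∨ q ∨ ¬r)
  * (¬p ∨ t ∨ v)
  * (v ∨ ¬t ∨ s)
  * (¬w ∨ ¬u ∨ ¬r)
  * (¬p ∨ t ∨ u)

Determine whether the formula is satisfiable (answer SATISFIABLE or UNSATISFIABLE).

SATISFIABLE

Set p = False and propagate.
Set q = True and propagate.
  then w is forced to False.
  then s is forced to False.
The remaining clauses are satisfied by r = True, t = False, u = True, v = False.
So p=0, q=1, r=1, s=0, t=0, u=1, v=0, w=0 is a satisfying assignment.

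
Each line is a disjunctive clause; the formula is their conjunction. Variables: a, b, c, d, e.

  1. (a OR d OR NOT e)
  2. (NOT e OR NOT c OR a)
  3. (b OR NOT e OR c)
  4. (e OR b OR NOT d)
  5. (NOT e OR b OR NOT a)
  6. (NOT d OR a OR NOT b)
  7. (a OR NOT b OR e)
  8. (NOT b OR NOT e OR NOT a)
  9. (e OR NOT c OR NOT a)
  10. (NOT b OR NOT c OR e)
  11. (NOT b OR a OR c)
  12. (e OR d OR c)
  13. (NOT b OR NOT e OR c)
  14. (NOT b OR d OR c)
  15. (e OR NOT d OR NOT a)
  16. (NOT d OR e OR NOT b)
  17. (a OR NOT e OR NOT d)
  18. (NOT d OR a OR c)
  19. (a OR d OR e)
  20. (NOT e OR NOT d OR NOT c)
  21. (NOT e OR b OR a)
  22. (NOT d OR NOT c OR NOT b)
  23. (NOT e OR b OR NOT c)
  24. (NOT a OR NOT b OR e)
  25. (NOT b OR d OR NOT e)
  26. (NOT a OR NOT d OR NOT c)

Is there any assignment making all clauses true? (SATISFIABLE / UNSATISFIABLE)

UNSATISFIABLE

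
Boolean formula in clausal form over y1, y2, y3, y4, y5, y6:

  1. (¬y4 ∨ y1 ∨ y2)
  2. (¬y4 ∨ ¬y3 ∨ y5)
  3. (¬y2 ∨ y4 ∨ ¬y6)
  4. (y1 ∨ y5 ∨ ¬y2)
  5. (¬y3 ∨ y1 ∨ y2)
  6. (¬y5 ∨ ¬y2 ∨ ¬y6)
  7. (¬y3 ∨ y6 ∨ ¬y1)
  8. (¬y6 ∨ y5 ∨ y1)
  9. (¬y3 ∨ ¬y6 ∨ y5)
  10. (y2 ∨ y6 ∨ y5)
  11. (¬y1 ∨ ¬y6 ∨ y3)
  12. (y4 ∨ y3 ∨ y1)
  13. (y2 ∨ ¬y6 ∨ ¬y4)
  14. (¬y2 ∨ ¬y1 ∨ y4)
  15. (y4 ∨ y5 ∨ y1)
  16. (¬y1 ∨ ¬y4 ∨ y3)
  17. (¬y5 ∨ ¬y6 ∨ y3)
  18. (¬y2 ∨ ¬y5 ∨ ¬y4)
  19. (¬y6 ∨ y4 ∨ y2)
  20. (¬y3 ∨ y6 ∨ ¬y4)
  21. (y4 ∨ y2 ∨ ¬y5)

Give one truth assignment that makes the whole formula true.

y1=False  y2=True  y3=True  y4=False  y5=True  y6=False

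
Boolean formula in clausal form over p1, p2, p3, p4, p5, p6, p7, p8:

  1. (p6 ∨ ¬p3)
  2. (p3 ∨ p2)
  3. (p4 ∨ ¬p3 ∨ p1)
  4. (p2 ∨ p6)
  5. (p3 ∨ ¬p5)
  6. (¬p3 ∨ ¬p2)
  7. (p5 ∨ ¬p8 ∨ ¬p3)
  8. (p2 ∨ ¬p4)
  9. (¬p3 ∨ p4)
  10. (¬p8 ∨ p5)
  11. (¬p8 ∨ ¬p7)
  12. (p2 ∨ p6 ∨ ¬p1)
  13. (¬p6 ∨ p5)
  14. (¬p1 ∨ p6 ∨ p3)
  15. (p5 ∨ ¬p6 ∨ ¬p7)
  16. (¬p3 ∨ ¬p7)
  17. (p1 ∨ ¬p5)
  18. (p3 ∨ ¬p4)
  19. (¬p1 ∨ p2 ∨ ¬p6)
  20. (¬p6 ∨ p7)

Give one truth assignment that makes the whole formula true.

Pure literal: p8 appears only negated; assign p8 = False.
Branch on p1: take p1 = False.
  then p5 is forced to False.
  then p6 is forced to False.
  then p3 is forced to False.
  then p2 is forced to True.
  then p4 is forced to False.
p7 is now unconstrained; take p7 = False.
Every clause has at least one true literal under this assignment.

p1=False, p2=True, p3=False, p4=False, p5=False, p6=False, p7=False, p8=False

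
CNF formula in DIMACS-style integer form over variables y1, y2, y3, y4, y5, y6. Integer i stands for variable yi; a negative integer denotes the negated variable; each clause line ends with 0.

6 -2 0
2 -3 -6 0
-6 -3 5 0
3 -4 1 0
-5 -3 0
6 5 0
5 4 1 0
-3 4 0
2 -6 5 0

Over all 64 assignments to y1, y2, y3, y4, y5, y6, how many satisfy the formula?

Split on y3, then y5.
  y3=1, y5=1: a clause becomes empty — 0.
  y3=1, y5=0: a clause becomes empty — 0.
  y3=0, y5=1: 9 of the 16 assignments to (y1,y2,y4,y6) work.
  y3=0, y5=0: remaining (y1,y2,y4,y6) ∈ {(1,1,0,1); (1,1,1,1)} — 2.
Total: 0 + 0 + 9 + 2 = 11.

11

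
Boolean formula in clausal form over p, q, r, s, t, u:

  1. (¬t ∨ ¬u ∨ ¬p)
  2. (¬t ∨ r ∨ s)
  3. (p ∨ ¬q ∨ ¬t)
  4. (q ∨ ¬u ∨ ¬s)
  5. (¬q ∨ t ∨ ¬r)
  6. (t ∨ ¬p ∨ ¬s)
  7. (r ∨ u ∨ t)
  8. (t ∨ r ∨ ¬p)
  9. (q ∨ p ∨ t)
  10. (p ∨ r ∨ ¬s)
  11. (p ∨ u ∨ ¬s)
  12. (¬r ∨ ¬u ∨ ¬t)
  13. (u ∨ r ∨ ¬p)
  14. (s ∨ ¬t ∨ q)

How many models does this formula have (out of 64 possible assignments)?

6

Satisfying assignments:
  p=0 q=1 r=0 s=0 t=0 u=1
  p=1 q=0 r=1 s=0 t=0 u=0
  p=1 q=0 r=1 s=0 t=0 u=1
  p=1 q=0 r=1 s=1 t=1 u=0
  p=1 q=1 r=1 s=0 t=1 u=0
  p=1 q=1 r=1 s=1 t=1 u=0
Count: 6.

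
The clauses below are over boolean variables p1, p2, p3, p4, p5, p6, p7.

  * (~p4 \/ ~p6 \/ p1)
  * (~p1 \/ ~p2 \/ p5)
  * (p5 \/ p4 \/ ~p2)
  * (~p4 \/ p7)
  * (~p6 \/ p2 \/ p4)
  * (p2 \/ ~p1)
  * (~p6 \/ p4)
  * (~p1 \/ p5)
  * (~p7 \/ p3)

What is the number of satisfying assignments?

Split on p4, then p1.
  p4=1, p1=1: remaining (p2,p3,p5,p6,p7) ∈ {(1,1,1,0,1); (1,1,1,1,1)} — 2.
  p4=1, p1=0: remaining (p2,p3,p5,p6,p7) ∈ {(0,1,0,0,1); (0,1,1,0,1); (1,1,0,0,1); (1,1,1,0,1)} — 4.
  p4=0, p1=1: remaining (p2,p3,p5,p6,p7) ∈ {(1,0,1,0,0); (1,1,1,0,0); (1,1,1,0,1)} — 3.
  p4=0, p1=0: 9 of the 32 assignments to (p2,p3,p5,p6,p7) work.
Total: 2 + 4 + 3 + 9 = 18.

18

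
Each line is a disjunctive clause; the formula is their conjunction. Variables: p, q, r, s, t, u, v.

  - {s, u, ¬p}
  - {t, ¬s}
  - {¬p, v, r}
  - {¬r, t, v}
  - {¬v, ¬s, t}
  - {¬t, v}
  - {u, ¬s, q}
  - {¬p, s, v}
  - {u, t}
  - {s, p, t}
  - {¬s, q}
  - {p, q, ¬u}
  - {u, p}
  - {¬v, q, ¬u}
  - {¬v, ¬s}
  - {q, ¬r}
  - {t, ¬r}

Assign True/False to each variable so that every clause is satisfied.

p=True, q=True, r=True, s=False, t=True, u=True, v=True

Pure literal: q appears only positively; assign q = True.
Branch on p: take p = True.
Try r = True.
  then t is forced to True.
  then v is forced to True.
  then s is forced to False.
  then u is forced to True.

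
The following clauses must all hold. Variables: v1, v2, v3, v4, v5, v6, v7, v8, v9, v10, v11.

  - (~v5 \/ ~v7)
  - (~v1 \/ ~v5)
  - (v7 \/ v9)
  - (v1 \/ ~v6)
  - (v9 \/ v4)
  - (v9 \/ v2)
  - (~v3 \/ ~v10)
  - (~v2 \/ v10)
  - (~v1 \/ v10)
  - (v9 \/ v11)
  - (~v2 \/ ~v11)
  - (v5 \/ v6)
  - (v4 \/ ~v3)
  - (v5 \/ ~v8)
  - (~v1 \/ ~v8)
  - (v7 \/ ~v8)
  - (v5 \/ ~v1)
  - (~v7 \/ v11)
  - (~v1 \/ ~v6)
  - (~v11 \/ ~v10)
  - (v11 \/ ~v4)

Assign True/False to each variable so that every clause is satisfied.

Pure literal: v3 appears only negated; assign v3 = False.
v8 occurs only negated in the remaining clauses — set v8 = False.
Try v1 = False.
  then v6 is forced to False.
  then v5 is forced to True.
  then v7 is forced to False.
  then v9 is forced to True.
Try v2 = False.
The remaining clauses are satisfied by v4 = False, v10 = True, v11 = False.

v1 = False, v2 = False, v3 = False, v4 = False, v5 = True, v6 = False, v7 = False, v8 = False, v9 = True, v10 = True, v11 = False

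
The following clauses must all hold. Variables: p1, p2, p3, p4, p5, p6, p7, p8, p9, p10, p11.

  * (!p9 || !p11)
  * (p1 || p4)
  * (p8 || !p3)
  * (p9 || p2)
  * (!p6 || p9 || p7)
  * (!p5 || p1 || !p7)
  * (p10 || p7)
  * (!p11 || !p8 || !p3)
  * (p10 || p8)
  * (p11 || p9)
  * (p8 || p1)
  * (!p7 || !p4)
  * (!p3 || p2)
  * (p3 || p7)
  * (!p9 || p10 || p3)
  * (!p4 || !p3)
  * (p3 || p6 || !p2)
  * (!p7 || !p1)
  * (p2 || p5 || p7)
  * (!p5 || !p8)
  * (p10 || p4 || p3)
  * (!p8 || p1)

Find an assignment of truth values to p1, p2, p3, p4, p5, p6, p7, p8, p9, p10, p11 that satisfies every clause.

p1=True  p2=True  p3=True  p4=False  p5=False  p6=True  p7=False  p8=True  p9=True  p10=True  p11=False

Pure literal: p10 appears only positively; assign p10 = True.
Try p1 = True.
  then p7 is forced to False.
  then p3 is forced to True.
  then p8 is forced to True.
  then p11 is forced to False.
  then p9 is forced to True.
  then p2 is forced to True.
  then p4 is forced to False.
  then p5 is forced to False.
p6 is now unconstrained; take p6 = True.
Every clause has at least one true literal under this assignment.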